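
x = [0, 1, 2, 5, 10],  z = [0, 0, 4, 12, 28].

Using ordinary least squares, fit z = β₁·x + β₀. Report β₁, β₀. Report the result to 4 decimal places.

β₁ = 2.9080, β₀ = -1.6687

Entries of MᵀM: Σx·x = 130, Σx = 18, Σ1 = 5.
Moment sums: Σx·z = 348, Σz = 44.
MᵀM·[β₁, β₀]ᵀ = Mᵀz becomes [[130, 18]; [18, 5]]·[β₁, β₀]ᵀ = [348, 44]ᵀ.
Eliminating β₀: 5·(row 1) − 18·(row 2) gives 326·β₁ = 5·348 − 18·44 = 948, so β₁ = 474/163.
Then β₀ = (44 − 18·(474/163))/5 = -272/163.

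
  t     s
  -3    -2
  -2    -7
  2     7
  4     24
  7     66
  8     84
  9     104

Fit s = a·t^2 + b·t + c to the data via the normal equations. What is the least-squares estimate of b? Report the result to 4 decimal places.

Normal-equation sums: Σt^2·t^2 = 13427, Σt^2·t = 1621, Σt^2 = 227, Σt·t = 227, Σt = 25, Σ1 = 7.
Right-hand side: Σt^2·s = 17400, Σt·s = 2200, Σs = 276.
Normal equations: [[13427, 1621, 227]; [1621, 227, 25]; [227, 25, 7]]·[a, b, c]ᵀ = [17400, 2200, 276]ᵀ.
Row-reducing yields a = 78631/78213, b = 226987/78213, c = -92244/26071.

b = 2.9022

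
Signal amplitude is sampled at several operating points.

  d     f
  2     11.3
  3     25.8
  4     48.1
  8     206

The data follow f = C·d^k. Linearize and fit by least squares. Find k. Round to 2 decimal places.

k = 2.10

Let Y = ln f. Fitting Y = k·ln d + ln C by least squares:
AᵀA = [[7.9333, 5.2575]; [5.2575, 4]], rhs = [21.7002, 14.8763]ᵀ  (here Σln d = 5.2575, Σ(ln d)² = 7.9333, Σln f = 14.8763, Σln d·ln f = 21.7002).
Solving (det = 4.0919): k = 2.09887, ln C = 0.96038.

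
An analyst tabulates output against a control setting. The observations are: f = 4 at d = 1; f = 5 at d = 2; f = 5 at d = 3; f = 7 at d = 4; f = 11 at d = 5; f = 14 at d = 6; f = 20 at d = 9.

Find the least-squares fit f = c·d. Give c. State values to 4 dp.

c = 2.1860

From the data, Σd·d = 172.
Moment sums: Σd·f = 376.
MᵀM·[c]ᵀ = Mᵀf becomes [[172]]·[c]ᵀ = [376]ᵀ.
c = 376/172 = 2.18605.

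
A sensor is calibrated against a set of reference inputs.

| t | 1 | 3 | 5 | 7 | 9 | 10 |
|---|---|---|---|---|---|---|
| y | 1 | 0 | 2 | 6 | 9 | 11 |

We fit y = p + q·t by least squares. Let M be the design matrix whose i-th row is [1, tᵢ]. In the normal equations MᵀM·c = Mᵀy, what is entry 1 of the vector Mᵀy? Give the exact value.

29

Entry 1 ↔ basis 1, so (Mᵀy)_{1} = Σᵢ yᵢ = (1)·(1) + (1)·(0) + (1)·(2) + (1)·(6) + (1)·(9) + (1)·(11) = 29.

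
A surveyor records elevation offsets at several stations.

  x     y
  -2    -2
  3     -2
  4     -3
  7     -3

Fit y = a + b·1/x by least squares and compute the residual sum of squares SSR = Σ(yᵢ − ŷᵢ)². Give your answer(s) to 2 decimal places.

SSR = 0.82

Entries of AᵀA: Σ1 = 4, Σ1/x = 19/84, Σ1/x·1/x = 3133/7056.
For Aᵀy: Σy = -10, Σ1/x·y = -71/84.
Normal equations: [[4, 19/84]; [19/84, 3133/7056]]·[a, b]ᵀ = [-10, -71/84]ᵀ.
Determinant 4·(3133/7056) − (19/84)² = 4057/2352.
a = ((-10)·(3133/7056) − (19/84)·(-71/84))/(4057/2352) = -29981/12171; b = (4·(-71/84) − (19/84)·(-10))/(4057/2352) = -2632/4057.
Residuals: 1691/12171, 2757/4057, -4558/12171, -5404/12171; SSR = 9962/12171.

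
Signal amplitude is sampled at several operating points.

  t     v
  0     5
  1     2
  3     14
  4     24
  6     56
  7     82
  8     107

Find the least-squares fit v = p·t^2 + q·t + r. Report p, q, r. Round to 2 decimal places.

Forming AᵀA = [[8131, 1163, 175]; [1163, 175, 29]; [175, 29, 7]] and Aᵀv = [13394, 1906, 290]ᵀ gives AᵀA·[p, q, r]ᵀ = Aᵀv.
Solving the 3×3 system (Gaussian elimination) gives p = 5530/2761, q = -8692/2761, r = 1104/251.

p = 2.00, q = -3.15, r = 4.40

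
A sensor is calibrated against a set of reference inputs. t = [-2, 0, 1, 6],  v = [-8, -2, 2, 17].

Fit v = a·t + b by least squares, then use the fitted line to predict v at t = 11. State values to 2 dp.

With design matrix A, AᵀA = [[41, 5]; [5, 4]] and Aᵀv = [120, 9]ᵀ.
det = 41·4 − 5² = 139.
a = (120·4 − 5·9)/139 = 435/139; b = (41·9 − 5·120)/139 = -231/139.
At t = 11: v̂ = (435/139)·(11) + (-231/139)·(1) = 4554/139.

v̂ = 32.76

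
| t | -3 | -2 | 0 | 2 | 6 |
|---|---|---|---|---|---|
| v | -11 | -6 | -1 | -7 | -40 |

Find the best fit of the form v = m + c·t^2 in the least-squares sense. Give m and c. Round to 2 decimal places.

The normal equations are: 5·m + 53·c = -65;  53·m + 1409·c = -1591.
Δ = 5·1409 − 53² = 4236.
m = ((-65)·1409 − 53·(-1591))/4236 = -3631/2118; c = (5·(-1591) − 53·(-65))/4236 = -2255/2118.

m = -1.71, c = -1.06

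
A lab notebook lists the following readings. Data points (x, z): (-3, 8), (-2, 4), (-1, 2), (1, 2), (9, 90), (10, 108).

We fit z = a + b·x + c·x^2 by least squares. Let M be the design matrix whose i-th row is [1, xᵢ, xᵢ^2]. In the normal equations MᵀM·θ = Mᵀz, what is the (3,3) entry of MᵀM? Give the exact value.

16660

Row 3 ↔ basis x^2, column 3 ↔ basis x^2, so (MᵀM)_{3,3} = Σᵢ (x^2)·(x^2) = (9)·(9) + (4)·(4) + (1)·(1) + (1)·(1) + (81)·(81) + (100)·(100) = 16660.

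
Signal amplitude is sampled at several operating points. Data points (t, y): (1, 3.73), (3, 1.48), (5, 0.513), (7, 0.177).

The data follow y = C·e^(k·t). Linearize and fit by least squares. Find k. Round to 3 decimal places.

k = -0.510

With ln yᵢ as the transformed response and tᵢ as the regressor:
Σt = 16.0000, Σ(t)² = 84.0000, Σln y = -0.6906, Σt·ln y = -12.9661.
Equations: 84.0000·k + 16.0000·ln C = -12.9661;  16.0000·k + 4·ln C = -0.6906.
Δ = 84.0000·4 − (16.0000)² = 80.0000; k = (-12.9661·4 − 16.0000·-0.6906)/80.0000 = -0.51018, ln C = (84.0000·-0.6906 − 16.0000·-12.9661)/80.0000 = 1.86805.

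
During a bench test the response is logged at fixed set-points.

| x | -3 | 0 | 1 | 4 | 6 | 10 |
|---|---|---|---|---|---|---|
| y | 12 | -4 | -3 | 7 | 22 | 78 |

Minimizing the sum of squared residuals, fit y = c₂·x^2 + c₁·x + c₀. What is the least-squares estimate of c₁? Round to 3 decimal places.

With design matrix A, AᵀA = [[11634, 1254, 162]; [1254, 162, 18]; [162, 18, 6]] and Aᵀy = [8809, 901, 112]ᵀ.
Inverting the 3×3 Gram matrix, [c₂, c₁, c₀]ᵀ = [15905/16188, -28415/16188, -21007/8094]ᵀ.

c₁ = -1.755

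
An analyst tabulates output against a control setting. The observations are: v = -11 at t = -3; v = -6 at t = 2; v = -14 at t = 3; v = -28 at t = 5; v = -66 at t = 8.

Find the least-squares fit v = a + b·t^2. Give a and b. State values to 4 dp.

a = -3.1355, b = -0.9849

Compute the Gram sums: Σ1 = 5, Σt^2 = 111, Σt^2·t^2 = 4899.
And Σv = -125, Σt^2·v = -5173.
Normal equations: [[5, 111]; [111, 4899]]·[a, b]ᵀ = [-125, -5173]ᵀ.
det = 5·4899 − 111² = 12174.
a = ((-125)·4899 − 111·(-5173))/12174 = -6362/2029; b = (5·(-5173) − 111·(-125))/12174 = -5995/6087.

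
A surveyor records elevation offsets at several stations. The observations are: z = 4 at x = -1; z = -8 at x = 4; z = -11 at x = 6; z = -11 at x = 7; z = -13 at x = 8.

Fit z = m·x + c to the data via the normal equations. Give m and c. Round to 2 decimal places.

Normal-equation sums: Σx·x = 166, Σx = 24, Σ1 = 5.
Right-hand side: Σx·z = -283, Σz = -39.
So MᵀM·[m, c]ᵀ = Mᵀz: [[166, 24]; [24, 5]]·[m, c]ᵀ = [-283, -39]ᵀ.
Eliminating c: 5·(row 1) − 24·(row 2) gives 254·m = 5·(-283) − 24·(-39) = -479, so m = -479/254.
Then c = ((-39) − 24·(-479/254))/5 = 159/127.

m = -1.89, c = 1.25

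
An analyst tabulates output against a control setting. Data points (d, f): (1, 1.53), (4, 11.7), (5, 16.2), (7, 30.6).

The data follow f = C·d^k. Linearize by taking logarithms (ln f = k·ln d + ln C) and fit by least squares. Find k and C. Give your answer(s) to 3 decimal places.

k = 1.513, C = 1.498

Taking logs, ln f = k·ln d + ln C, so regress ln f on ln d.
AᵀA = [[8.2987, 4.9416]; [4.9416, 4]], rhs = [14.5490, 9.0909]ᵀ  (here Σln d = 4.9416, Σ(ln d)² = 8.2987, Σln f = 9.0909, Σln d·ln f = 14.5490).
Solving (det = 8.7748): k = 1.51251, ln C = 0.40414, so C = exp(0.40414) = 1.49801.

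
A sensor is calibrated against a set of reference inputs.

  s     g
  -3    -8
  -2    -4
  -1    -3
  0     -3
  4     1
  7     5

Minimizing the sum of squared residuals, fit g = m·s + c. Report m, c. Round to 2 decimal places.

m = 1.12, c = -2.94

From the data, Σs·s = 79, Σs = 5, Σ1 = 6.
Moment sums: Σs·g = 74, Σg = -12.
So XᵀX·[m, c]ᵀ = Xᵀg: [[79, 5]; [5, 6]]·[m, c]ᵀ = [74, -12]ᵀ.
Eliminating c: 6·(row 1) − 5·(row 2) gives 449·m = 6·74 − 5·(-12) = 504, so m = 504/449.
Then c = ((-12) − 5·(504/449))/6 = -1318/449.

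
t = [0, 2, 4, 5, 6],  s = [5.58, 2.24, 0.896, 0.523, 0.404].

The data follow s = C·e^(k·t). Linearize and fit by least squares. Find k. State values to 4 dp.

k = -0.4497

Let Y = ln s. Fitting Y = k·t + ln C by least squares:
AᵀA = [[81.0000, 17.0000]; [17.0000, 5]], rhs = [-7.5052, 0.8613]ᵀ  (here Σt = 17.0000, Σ(t)² = 81.0000, Σln s = 0.8613, Σt·ln s = -7.5052).
Solving (det = 116.0000): k = -0.44973, ln C = 1.70135.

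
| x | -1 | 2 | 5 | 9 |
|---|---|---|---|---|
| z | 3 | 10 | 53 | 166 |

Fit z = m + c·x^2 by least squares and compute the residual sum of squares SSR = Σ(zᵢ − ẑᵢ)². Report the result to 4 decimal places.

Entries of MᵀM: Σ1 = 4, Σx^2 = 111, Σx^2·x^2 = 7203.
And Σz = 232, Σx^2·z = 14814.
Δ = 4·7203 − 111² = 16491.
m = (232·7203 − 111·14814)/16491 = 8914/5497; c = (4·14814 − 111·232)/16491 = 11168/5497.
Residuals: -3591/5497, 1384/5497, 3227/5497, -1020/5497; SSR = 4778/5497.

SSR = 0.8692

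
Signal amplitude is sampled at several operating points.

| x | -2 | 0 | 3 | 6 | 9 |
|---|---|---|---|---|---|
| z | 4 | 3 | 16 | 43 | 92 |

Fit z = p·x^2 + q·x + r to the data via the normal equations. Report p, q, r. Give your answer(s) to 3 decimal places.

p = 0.967, q = 1.151, r = 2.785

Setting ∂/∂p … = 0 gives: 7954·p + 964·q + 130·r = 9160;  964·p + 130·q + 16·r = 1126;  130·p + 16·q + 5·r = 158.
Solving the 3×3 system (Gaussian elimination) gives p = 8072/8351, q = 9613/8351, r = 23258/8351.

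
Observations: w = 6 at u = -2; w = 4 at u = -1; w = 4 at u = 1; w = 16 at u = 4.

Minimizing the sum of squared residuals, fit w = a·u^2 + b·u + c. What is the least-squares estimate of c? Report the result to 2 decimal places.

c = 3.20

From the data, Σu^2·u^2 = 274, Σu^2·u = 56, Σu^2 = 22, Σu·u = 22, Σu = 2, Σ1 = 4.
Moment sums: Σu^2·w = 288, Σu·w = 52, Σw = 30.
Normal equations: [[274, 56, 22]; [56, 22, 2]; [22, 2, 4]]·[a, b, c]ᵀ = [288, 52, 30]ᵀ.
Inverting the 3×3 Gram matrix, [a, b, c]ᵀ = [17/22, 7/66, 211/66]ᵀ.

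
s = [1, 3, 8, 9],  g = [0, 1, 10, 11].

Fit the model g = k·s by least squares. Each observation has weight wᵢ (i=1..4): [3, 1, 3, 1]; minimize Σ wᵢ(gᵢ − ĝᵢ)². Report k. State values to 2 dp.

The normal equations are: 285·k = 342.
(Σwᵢ·s·s = 285, Σwᵢ·s·g = 342.)
k = 342/285 = 1.2.

k = 1.20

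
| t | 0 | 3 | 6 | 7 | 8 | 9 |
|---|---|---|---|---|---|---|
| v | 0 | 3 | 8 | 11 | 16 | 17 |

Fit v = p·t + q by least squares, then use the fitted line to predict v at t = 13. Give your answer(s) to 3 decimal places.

v̂ = 23.841

With design matrix A, AᵀA = [[239, 33]; [33, 6]] and Aᵀv = [415, 55]ᵀ.
Determinant 239·6 − 33² = 345.
p = (415·6 − 33·55)/345 = 45/23; q = (239·55 − 33·415)/345 = -110/69.
At t = 13: v̂ = (45/23)·(13) + (-110/69)·(1) = 1645/69.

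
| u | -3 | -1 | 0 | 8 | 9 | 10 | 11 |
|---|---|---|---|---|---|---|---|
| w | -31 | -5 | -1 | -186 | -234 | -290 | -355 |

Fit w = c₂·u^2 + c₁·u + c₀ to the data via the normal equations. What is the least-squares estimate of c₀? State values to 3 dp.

c₀ = -0.749

From the data, Σu^2·u^2 = 35380, Σu^2·u = 3544, Σu^2 = 376, Σu·u = 376, Σu = 34, Σ1 = 7.
Right-hand side: Σu^2·w = -103097, Σu·w = -10301, Σw = -1102.
XᵀX·[c₂, c₁, c₀]ᵀ = Xᵀw becomes [[35380, 3544, 376]; [3544, 376, 34]; [376, 34, 7]]·[c₂, c₁, c₀]ᵀ = [-103097, -10301, -1102]ᵀ.
Solving the 3×3 system (Gaussian elimination) gives c₂ = -147283/48804, c₁ = 163433/146412, c₀ = -54823/73206.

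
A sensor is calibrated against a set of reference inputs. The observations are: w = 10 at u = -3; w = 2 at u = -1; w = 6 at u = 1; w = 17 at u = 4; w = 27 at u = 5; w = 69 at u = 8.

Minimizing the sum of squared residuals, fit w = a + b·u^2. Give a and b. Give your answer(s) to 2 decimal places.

From the data, Σ1 = 6, Σu^2 = 116, Σu^2·u^2 = 5060.
Moment sums: Σw = 131, Σu^2·w = 5461.
AᵀA·[a, b]ᵀ = Aᵀw becomes [[6, 116]; [116, 5060]]·[a, b]ᵀ = [131, 5461]ᵀ.
det = 6·5060 − 116² = 16904.
a = (131·5060 − 116·5461)/16904 = 3673/2113; b = (6·5461 − 116·131)/16904 = 8785/8452.

a = 1.74, b = 1.04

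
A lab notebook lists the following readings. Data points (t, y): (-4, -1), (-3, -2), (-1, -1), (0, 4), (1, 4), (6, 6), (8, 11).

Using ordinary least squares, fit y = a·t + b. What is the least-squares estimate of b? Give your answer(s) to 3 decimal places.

b = 2.017

Entries of MᵀM: Σt·t = 127, Σt = 7, Σ1 = 7.
Moment sums: Σt·y = 139, Σy = 21.
MᵀM·[a, b]ᵀ = Mᵀy becomes [[127, 7]; [7, 7]]·[a, b]ᵀ = [139, 21]ᵀ.
Eliminating b: 7·(row 1) − 7·(row 2) gives 840·a = 7·139 − 7·21 = 826, so a = 59/60.
Then b = (21 − 7·(59/60))/7 = 121/60.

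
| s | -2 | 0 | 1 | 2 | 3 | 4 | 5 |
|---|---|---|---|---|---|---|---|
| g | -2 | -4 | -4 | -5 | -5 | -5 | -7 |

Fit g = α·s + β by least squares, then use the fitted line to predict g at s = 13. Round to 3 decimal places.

Normal-equation sums: Σs·s = 59, Σs = 13, Σ1 = 7.
Right-hand side: Σs·g = -80, Σg = -32.
So XᵀX·[α, β]ᵀ = Xᵀg: [[59, 13]; [13, 7]]·[α, β]ᵀ = [-80, -32]ᵀ.
Δ = 59·7 − 13² = 244.
α = ((-80)·7 − 13·(-32))/244 = -36/61; β = (59·(-32) − 13·(-80))/244 = -212/61.
At s = 13: ĝ = (-36/61)·(13) + (-212/61)·(1) = -680/61.

ĝ = -11.148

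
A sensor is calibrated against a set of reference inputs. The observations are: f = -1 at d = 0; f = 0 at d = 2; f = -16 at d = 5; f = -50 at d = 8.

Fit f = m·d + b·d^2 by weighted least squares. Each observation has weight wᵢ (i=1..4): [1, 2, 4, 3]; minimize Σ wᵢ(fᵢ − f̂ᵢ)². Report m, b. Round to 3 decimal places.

m = 1.938, b = -1.024

The normal equations are: 300·m + 2052·b = -1520;  2052·m + 14820·b = -11200.
Δ = 300·14820 − 2052² = 235296.
m = ((-1520)·14820 − 2052·(-11200))/235296 = 250/129; b = (300·(-11200) − 2052·(-1520))/235296 = -2510/2451.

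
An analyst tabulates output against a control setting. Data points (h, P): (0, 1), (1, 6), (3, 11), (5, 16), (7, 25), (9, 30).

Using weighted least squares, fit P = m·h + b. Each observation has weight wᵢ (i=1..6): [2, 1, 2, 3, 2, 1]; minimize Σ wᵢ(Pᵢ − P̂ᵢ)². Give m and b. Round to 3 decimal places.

m = 3.213, b = 1.221

With design matrix A, AᵀWA = [[273, 45]; [45, 11]] and AᵀWP = [932, 158]ᵀ.
Eliminating b: 11·(row 1) − 45·(row 2) gives 978·m = 11·932 − 45·158 = 3142, so m = 1571/489.
Then b = (158 − 45·(1571/489))/11 = 199/163.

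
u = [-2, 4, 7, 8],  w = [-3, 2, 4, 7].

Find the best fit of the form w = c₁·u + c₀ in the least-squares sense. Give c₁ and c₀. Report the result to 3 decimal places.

c₁ = 0.914, c₀ = -1.383

Setting ∂/∂c₁ … = 0 gives: 133·c₁ + 17·c₀ = 98;  17·c₁ + 4·c₀ = 10.
(Σu·u = 133, Σu = 17, Σ1 = 4, Σu·w = 98, Σw = 10.)
det = 133·4 − 17² = 243.
c₁ = (98·4 − 17·10)/243 = 74/81; c₀ = (133·10 − 17·98)/243 = -112/81.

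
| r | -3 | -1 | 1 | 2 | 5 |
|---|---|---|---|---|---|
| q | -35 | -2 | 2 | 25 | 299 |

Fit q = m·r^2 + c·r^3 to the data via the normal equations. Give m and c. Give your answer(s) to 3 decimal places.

Forming MᵀM = [[724, 2914]; [2914, 16420]] and Mᵀq = [7260, 38524]ᵀ gives MᵀM·[m, c]ᵀ = Mᵀq.
Eliminating c: 16420·(row 1) − 2914·(row 2) gives 3396684·m = 16420·7260 − 2914·38524 = 6950264, so m = 1737566/849171.
Then c = (38524 − 2914·(1737566/849171))/16420 = 1683934/849171.

m = 2.046, c = 1.983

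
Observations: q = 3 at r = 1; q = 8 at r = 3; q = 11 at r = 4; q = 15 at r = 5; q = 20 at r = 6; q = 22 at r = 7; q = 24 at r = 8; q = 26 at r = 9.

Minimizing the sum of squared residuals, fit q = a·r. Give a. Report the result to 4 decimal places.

Compute the Gram sums: Σr·r = 281.
Moment sums: Σr·q = 846.
AᵀA·[a]ᵀ = Aᵀq becomes [[281]]·[a]ᵀ = [846]ᵀ.
a = 846/281 = 3.01068.

a = 3.0107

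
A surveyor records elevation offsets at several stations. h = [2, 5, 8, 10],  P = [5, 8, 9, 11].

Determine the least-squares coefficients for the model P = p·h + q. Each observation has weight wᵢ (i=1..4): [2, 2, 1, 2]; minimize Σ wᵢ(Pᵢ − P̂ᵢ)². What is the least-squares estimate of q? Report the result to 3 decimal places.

q = 3.857

Normal-equation sums: Σwᵢ·h·h = 322, Σwᵢ·h = 42, Σwᵢ·1 = 7.
And Σwᵢ·h·P = 392, Σwᵢ·P = 57.
Eliminating q: 7·(row 1) − 42·(row 2) gives 490·p = 7·392 − 42·57 = 350, so p = 5/7.
Then q = (57 − 42·(5/7))/7 = 27/7.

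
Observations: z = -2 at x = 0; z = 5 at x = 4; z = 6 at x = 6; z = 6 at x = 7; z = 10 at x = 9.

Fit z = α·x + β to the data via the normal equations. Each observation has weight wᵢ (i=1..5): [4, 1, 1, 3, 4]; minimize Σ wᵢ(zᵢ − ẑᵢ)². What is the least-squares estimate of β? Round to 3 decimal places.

The normal system AᵀWA·[α, β]ᵀ = AᵀWz is [[523, 67]; [67, 13]]·[α, β]ᵀ = [542, 61]ᵀ.
det = 523·13 − 67² = 2310.
α = (542·13 − 67·61)/2310 = 269/210; β = (523·61 − 67·542)/2310 = -401/210.

β = -1.910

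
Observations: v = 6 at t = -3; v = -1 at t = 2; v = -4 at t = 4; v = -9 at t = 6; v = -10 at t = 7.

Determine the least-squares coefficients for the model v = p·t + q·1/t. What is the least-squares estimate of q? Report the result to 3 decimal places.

q = 2.333

Forming AᵀA = [[114, 5]; [5, 3329/7056]] and Aᵀv = [-160, -45/7]ᵀ gives AᵀA·[p, q]ᵀ = Aᵀv.
Eliminating q: (3329/7056)·(row 1) − 5·(row 2) gives (33851/1176)·p = (3329/7056)·(-160) − 5·(-45/7) = -19115/441, so p = -152920/101553.
Then q = ((-45/7) − 5·(-152920/101553))/(3329/7056) = 78960/33851.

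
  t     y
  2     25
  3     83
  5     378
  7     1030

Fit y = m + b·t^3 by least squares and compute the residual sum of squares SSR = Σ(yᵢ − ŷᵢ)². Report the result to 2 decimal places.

SSR = 2.61

Setting ∂/∂m … = 0 gives: 4·m + 503·b = 1516;  503·m + 134067·b = 402981.
(Σ1 = 4, Σt^3 = 503, Σt^3·t^3 = 134067, Σy = 1516, Σt^3·y = 402981.)
Eliminating b: 134067·(row 1) − 503·(row 2) gives 283259·m = 134067·1516 − 503·402981 = 546129, so m = 546129/283259.
Then b = (402981 − 503·(546129/283259))/134067 = 849376/283259.
Residuals: -259662/283259, 31216/283259, 353773/283259, -125327/283259; SSR = 738762/283259.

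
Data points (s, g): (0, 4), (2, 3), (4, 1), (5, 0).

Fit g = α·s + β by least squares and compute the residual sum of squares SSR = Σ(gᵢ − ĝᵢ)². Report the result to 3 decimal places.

Entries of XᵀX: Σs·s = 45, Σs = 11, Σ1 = 4.
For Xᵀg: Σs·g = 10, Σg = 8.
XᵀX·[α, β]ᵀ = Xᵀg becomes [[45, 11]; [11, 4]]·[α, β]ᵀ = [10, 8]ᵀ.
Eliminating β: 4·(row 1) − 11·(row 2) gives 59·α = 4·10 − 11·8 = -48, so α = -48/59.
Then β = (8 − 11·(-48/59))/4 = 250/59.
Residuals: -14/59, 23/59, 1/59, -10/59; SSR = 14/59.

SSR = 0.237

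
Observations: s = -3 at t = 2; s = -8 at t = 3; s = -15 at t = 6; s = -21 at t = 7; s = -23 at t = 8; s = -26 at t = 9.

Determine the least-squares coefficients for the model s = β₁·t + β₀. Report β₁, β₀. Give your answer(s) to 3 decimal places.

Normal-equation sums: Σt·t = 243, Σt = 35, Σ1 = 6.
For Mᵀs: Σt·s = -685, Σs = -96.
Normal equations: [[243, 35]; [35, 6]]·[β₁, β₀]ᵀ = [-685, -96]ᵀ.
Δ = 243·6 − 35² = 233.
β₁ = ((-685)·6 − 35·(-96))/233 = -750/233; β₀ = (243·(-96) − 35·(-685))/233 = 647/233.

β₁ = -3.219, β₀ = 2.777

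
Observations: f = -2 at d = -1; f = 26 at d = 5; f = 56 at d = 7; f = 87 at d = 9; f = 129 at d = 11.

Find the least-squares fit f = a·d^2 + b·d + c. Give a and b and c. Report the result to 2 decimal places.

a = 0.99, b = 1.03, c = -2.17

Setting ∂/∂a … = 0 gives: 24229·a + 2527·b + 277·c = 26048;  2527·a + 277·b + 31·c = 2726;  277·a + 31·b + 5·c = 296.
(Σd^2·d^2 = 24229, Σd^2·d = 2527, Σd^2 = 277, Σd·d = 277, Σd = 31, Σ1 = 5, Σd^2·f = 26048, Σd·f = 2726, Σf = 296.)
Row-reducing yields a = 389/392, b = 101/98, c = -849/392.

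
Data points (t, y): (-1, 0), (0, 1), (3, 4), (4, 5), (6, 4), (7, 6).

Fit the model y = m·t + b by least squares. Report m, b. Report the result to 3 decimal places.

Compute the Gram sums: Σt·t = 111, Σt = 19, Σ1 = 6.
Moment sums: Σt·y = 98, Σy = 20.
Normal equations: [[111, 19]; [19, 6]]·[m, b]ᵀ = [98, 20]ᵀ.
Eliminating b: 6·(row 1) − 19·(row 2) gives 305·m = 6·98 − 19·20 = 208, so m = 208/305.
Then b = (20 − 19·(208/305))/6 = 358/305.

m = 0.682, b = 1.174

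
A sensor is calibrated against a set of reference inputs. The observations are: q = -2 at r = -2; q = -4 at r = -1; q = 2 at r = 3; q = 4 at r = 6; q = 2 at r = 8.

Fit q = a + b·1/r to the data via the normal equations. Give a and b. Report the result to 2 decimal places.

a = 1.37, b = 5.54

Entries of XᵀX: Σ1 = 5, Σ1/r = -7/8, Σ1/r·1/r = 809/576.
Moment sums: Σq = 2, Σ1/r·q = 79/12.
det = 5·(809/576) − (-7/8)² = 901/144.
a = (2·(809/576) − (-7/8)·(79/12))/(901/144) = 1234/901; b = (5·(79/12) − (-7/8)·2)/(901/144) = 4992/901.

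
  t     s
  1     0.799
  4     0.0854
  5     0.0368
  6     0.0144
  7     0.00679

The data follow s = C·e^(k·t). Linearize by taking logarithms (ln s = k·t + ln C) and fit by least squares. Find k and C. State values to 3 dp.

k = -0.800, C = 1.887

Linearized form: ln s = k·t + ln C. From the 5 transformed points,
Sums: Σt = 23.0000, Σ(t)² = 127.0000, Σln s = -15.2199, Σt·ln s = -86.9666.
Normal system: [[127.0000, 23.0000]; [23.0000, 5]]·[k, ln C]ᵀ = [-86.9666, -15.2199]ᵀ.
Slope k = (n·Σt·ln s − Σt·Σln s)/(n·Σ(t)² − (Σt)²) = (5·-86.9666 − 23.0000·-15.2199)/106.0000 = -0.79977; ln C = (Σln s − k·Σt)/n = 0.63496, so C = exp(0.63496) = 1.88695.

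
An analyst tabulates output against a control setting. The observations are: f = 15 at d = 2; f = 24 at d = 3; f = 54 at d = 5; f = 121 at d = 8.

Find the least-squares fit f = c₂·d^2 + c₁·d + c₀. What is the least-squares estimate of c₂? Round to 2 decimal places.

Normal-equation sums: Σd^2·d^2 = 4818, Σd^2·d = 672, Σd^2 = 102, Σd·d = 102, Σd = 18, Σ1 = 4.
Right-hand side: Σd^2·f = 9370, Σd·f = 1340, Σf = 214.
MᵀM·[c₂, c₁, c₀]ᵀ = Mᵀf becomes [[4818, 672, 102]; [672, 102, 18]; [102, 18, 4]]·[c₂, c₁, c₀]ᵀ = [9370, 1340, 214]ᵀ.
Solving the 3×3 system (Gaussian elimination) gives c₂ = 52/33, c₁ = 65/33, c₀ = 49/11.

c₂ = 1.58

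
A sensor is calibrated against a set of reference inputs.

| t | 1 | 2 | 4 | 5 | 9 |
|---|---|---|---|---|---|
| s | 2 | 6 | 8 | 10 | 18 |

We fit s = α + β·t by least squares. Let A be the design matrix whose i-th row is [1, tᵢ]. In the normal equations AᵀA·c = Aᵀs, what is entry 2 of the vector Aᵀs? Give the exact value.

258

Entry 2 ↔ basis t, so (Aᵀs)_{2} = Σᵢ (t)·sᵢ = (1)·(2) + (2)·(6) + (4)·(8) + (5)·(10) + (9)·(18) = 258.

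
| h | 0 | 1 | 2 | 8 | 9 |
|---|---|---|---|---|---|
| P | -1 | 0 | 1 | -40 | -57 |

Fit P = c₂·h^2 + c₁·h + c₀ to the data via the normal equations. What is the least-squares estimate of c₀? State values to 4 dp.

The normal system MᵀM·[c₂, c₁, c₀]ᵀ = MᵀP is [[10674, 1250, 150]; [1250, 150, 20]; [150, 20, 5]]·[c₂, c₁, c₀]ᵀ = [-7173, -831, -97]ᵀ.
Inverting the 3×3 Gram matrix, [c₂, c₁, c₀]ᵀ = [-523/484, 8967/2420, -2183/1210]ᵀ.

c₀ = -1.8041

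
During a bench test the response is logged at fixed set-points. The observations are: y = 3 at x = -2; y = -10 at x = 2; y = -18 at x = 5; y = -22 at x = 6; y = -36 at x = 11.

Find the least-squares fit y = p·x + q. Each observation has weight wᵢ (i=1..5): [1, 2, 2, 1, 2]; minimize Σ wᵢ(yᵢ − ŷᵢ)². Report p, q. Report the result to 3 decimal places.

p = -2.964, q = -3.554

Normal-equation sums: Σwᵢ·x·x = 340, Σwᵢ·x = 40, Σwᵢ·1 = 8.
Moment sums: Σwᵢ·x·y = -1150, Σwᵢ·y = -147.
So MᵀWM·[p, q]ᵀ = MᵀWy: [[340, 40]; [40, 8]]·[p, q]ᵀ = [-1150, -147]ᵀ.
Determinant 340·8 − 40² = 1120.
p = ((-1150)·8 − 40·(-147))/1120 = -83/28; q = (340·(-147) − 40·(-1150))/1120 = -199/56.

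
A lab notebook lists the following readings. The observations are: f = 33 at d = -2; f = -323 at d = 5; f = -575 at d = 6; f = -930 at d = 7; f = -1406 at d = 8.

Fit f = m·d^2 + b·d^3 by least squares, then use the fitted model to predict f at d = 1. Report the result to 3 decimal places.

f̂ = -0.907

Forming MᵀM = [[8434, 60444]; [60444, 442138]] and Mᵀf = [-164197, -1203701]ᵀ gives MᵀM·[m, b]ᵀ = Mᵀf.
Eliminating b: 442138·(row 1) − 60444·(row 2) gives 75514756·m = 442138·(-164197) − 60444·(-1203701) = 158770058, so m = 79385029/37757378.
Then b = ((-1203701) − 60444·(79385029/37757378))/442138 = -113645383/37757378.
At d = 1: f̂ = (79385029/37757378)·(1) + (-113645383/37757378)·(1) = -17130177/18878689.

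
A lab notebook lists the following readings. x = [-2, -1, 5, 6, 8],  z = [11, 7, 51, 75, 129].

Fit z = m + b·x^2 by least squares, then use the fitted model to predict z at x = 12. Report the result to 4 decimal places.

Forming MᵀM = [[5, 130]; [130, 6034]] and Mᵀz = [273, 12282]ᵀ gives MᵀM·[m, b]ᵀ = Mᵀz.
Δ = 5·6034 − 130² = 13270.
m = (273·6034 − 130·12282)/13270 = 25311/6635; b = (5·12282 − 130·273)/13270 = 2592/1327.
At x = 12: ẑ = (25311/6635)·(1) + (2592/1327)·(144) = 1891551/6635.

ẑ = 285.0868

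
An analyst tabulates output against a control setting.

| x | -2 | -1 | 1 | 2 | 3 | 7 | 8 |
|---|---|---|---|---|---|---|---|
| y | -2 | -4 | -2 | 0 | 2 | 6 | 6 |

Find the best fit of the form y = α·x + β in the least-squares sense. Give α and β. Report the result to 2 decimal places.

α = 1.01, β = -1.74

With design matrix A, AᵀA = [[132, 18]; [18, 7]] and Aᵀy = [102, 6]ᵀ.
Determinant 132·7 − 18² = 600.
α = (102·7 − 18·6)/600 = 101/100; β = (132·6 − 18·102)/600 = -87/50.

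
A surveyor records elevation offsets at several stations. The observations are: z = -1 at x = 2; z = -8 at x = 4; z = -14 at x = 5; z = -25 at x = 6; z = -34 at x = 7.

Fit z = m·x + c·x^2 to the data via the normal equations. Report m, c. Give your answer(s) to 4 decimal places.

m = 1.7147, c = -0.9456

Forming AᵀA = [[130, 756]; [756, 4594]] and Aᵀz = [-492, -3048]ᵀ gives AᵀA·[m, c]ᵀ = Aᵀz.
Δ = 130·4594 − 756² = 25684.
m = ((-492)·4594 − 756·(-3048))/25684 = 11010/6421; c = (130·(-3048) − 756·(-492))/25684 = -6072/6421.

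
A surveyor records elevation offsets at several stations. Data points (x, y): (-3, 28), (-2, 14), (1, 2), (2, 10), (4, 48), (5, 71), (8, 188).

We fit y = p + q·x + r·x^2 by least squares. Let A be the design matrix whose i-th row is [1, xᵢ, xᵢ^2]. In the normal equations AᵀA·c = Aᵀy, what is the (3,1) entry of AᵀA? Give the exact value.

Row 3 ↔ basis x^2, column 1 ↔ basis 1, so (AᵀA)_{3,1} = Σᵢ x^2 = (9)·(1) + (4)·(1) + (1)·(1) + (4)·(1) + (16)·(1) + (25)·(1) + (64)·(1) = 123.

123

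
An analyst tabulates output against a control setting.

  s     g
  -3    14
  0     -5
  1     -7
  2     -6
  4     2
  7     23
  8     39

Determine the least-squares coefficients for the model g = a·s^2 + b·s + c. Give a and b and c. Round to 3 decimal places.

a = 1.028, b = -2.951, c = -4.409

Sums needed: Σs^2·s^2 = 6851, Σs^2·s = 901, Σs^2 = 143, Σs·s = 143, Σs = 19, Σ1 = 7.
Moment sums: Σs^2·g = 3750, Σs·g = 420, Σg = 60.
Inverting the 3×3 Gram matrix, [a, b, c]ᵀ = [11540/11231, -33145/11231, -49515/11231]ᵀ.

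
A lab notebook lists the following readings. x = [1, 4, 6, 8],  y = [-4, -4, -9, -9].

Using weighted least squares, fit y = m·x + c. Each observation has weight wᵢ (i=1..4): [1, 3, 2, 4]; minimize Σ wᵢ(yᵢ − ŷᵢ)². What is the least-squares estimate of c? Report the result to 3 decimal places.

With design matrix A, AᵀWA = [[377, 57]; [57, 10]] and AᵀWy = [-448, -70]ᵀ.
Δ = 377·10 − 57² = 521.
m = ((-448)·10 − 57·(-70))/521 = -490/521; c = (377·(-70) − 57·(-448))/521 = -854/521.

c = -1.639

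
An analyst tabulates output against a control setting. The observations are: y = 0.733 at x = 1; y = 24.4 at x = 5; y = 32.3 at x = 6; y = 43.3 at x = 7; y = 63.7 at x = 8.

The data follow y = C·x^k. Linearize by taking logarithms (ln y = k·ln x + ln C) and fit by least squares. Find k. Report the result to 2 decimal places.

With ln yᵢ as the transformed response and ln xᵢ as the regressor:
Σln x = 7.4265, Σ(ln x)² = 13.9113, Σln y = 14.2814, Σln x·ln y = 27.3388.
Equations: 13.9113·k + 7.4265·ln C = 27.3388;  7.4265·k + 5·ln C = 14.2814.
Slope k = (n·Σln x·ln y − Σln x·Σln y)/(n·Σ(ln x)² − (Σln x)²) = (5·27.3388 − 7.4265·14.2814)/14.4030 = 2.12683; ln C = (Σln y − k·Σln x)/n = -0.30273.

k = 2.13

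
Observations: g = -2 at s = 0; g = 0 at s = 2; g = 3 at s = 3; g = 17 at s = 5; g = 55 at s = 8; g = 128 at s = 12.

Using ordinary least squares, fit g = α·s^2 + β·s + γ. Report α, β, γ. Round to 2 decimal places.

The normal equations are: 25554·α + 2400·β + 246·γ = 22404;  2400·α + 246·β + 30·γ = 2070;  246·α + 30·β + 6·γ = 201.
Inverting the 3×3 Gram matrix, [α, β, γ]ᵀ = [6311/6446, -5405/6446, -1435/586]ᵀ.

α = 0.98, β = -0.84, γ = -2.45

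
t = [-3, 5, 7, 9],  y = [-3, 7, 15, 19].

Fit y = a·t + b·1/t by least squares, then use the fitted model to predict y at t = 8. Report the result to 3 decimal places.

The normal system AᵀA·[a, b]ᵀ = Aᵀy is [[164, 4]; [4, 18244/99225]]·[a, b]ᵀ = [320, 2096/315]ᵀ.
Δ = 164·(18244/99225) − 4² = 1404416/99225.
a = (320·(18244/99225) − 4·(2096/315))/(1404416/99225) = 49955/21944; b = (164·(2096/315) − 4·320)/(1404416/99225) = -292635/21944.
At t = 8: ŷ = (49955/21944)·(8) + (-292635/21944)·(1/8) = 2904485/175552.

ŷ = 16.545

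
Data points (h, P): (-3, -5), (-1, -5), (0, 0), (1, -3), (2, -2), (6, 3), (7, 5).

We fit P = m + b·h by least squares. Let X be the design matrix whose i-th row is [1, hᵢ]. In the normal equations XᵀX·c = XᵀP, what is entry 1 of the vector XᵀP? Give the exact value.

Entry 1 ↔ basis 1, so (XᵀP)_{1} = Σᵢ Pᵢ = (1)·(-5) + (1)·(-5) + (1)·(0) + (1)·(-3) + (1)·(-2) + (1)·(3) + (1)·(5) = -7.

-7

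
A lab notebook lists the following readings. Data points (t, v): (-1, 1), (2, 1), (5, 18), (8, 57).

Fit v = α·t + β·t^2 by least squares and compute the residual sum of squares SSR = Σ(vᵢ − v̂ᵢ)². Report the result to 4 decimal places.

SSR = 4.2244

With design matrix A, AᵀA = [[94, 644]; [644, 4738]] and Aᵀv = [547, 4103]ᵀ.
Determinant 94·4738 − 644² = 30636.
α = (547·4738 − 644·4103)/30636 = -367/222; β = (94·4103 − 644·547)/30636 = 5569/5106.
Residuals: -1484/851, -48/851, -852/851, 359/851; SSR = 3595/851.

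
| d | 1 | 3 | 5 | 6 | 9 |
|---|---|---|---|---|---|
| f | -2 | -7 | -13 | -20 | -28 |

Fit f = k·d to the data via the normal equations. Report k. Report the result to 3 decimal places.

The normal system MᵀM·[k]ᵀ = Mᵀf is [[152]]·[k]ᵀ = [-460]ᵀ.
Hence k = -460 / 152 ≈ -3.02632.

k = -3.026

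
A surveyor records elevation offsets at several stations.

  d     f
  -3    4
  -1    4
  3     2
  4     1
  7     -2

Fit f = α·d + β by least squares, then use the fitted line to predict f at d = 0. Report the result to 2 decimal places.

MᵀM·[α, β]ᵀ = Mᵀf reads: 84·α + 10·β = -20;  10·α + 5·β = 9.
(Σd·d = 84, Σd = 10, Σ1 = 5, Σd·f = -20, Σf = 9.)
Δ = 84·5 − 10² = 320.
α = ((-20)·5 − 10·9)/320 = -19/32; β = (84·9 − 10·(-20))/320 = 239/80.
At d = 0: f̂ = (-19/32)·(0) + (239/80)·(1) = 239/80.

f̂ = 2.99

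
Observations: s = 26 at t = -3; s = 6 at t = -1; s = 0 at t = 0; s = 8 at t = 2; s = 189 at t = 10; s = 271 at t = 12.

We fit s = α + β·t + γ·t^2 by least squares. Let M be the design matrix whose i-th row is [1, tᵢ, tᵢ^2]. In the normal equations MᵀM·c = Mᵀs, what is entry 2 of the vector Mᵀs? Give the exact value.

Entry 2 ↔ basis t, so (Mᵀs)_{2} = Σᵢ (t)·sᵢ = (-3)·(26) + (-1)·(6) + (0)·(0) + (2)·(8) + (10)·(189) + (12)·(271) = 5074.

5074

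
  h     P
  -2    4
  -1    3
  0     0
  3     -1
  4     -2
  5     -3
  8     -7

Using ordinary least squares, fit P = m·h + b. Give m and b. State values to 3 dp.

Setting ∂/∂m … = 0 gives: 119·m + 17·b = -93;  17·m + 7·b = -6.
Determinant 119·7 − 17² = 544.
m = ((-93)·7 − 17·(-6))/544 = -549/544; b = (119·(-6) − 17·(-93))/544 = 51/32.

m = -1.009, b = 1.594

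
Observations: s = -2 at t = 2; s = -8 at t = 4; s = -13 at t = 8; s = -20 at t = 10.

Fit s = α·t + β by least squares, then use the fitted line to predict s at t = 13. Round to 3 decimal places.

The normal system XᵀX·[α, β]ᵀ = Xᵀs is [[184, 24]; [24, 4]]·[α, β]ᵀ = [-340, -43]ᵀ.
det = 184·4 − 24² = 160.
α = ((-340)·4 − 24·(-43))/160 = -41/20; β = (184·(-43) − 24·(-340))/160 = 31/20.
At t = 13: ŝ = (-41/20)·(13) + (31/20)·(1) = -251/10.

ŝ = -25.100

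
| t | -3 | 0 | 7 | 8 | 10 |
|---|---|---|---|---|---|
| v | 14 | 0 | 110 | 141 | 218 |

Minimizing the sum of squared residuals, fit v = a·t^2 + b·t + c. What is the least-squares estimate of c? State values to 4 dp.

c = -0.0752

Entries of AᵀA: Σt^2·t^2 = 16578, Σt^2·t = 1828, Σt^2 = 222, Σt·t = 222, Σt = 22, Σ1 = 5.
For Aᵀv: Σt^2·v = 36340, Σt·v = 4036, Σv = 483.
AᵀA·[a, b, c]ᵀ = Aᵀv becomes [[16578, 1828, 222]; [1828, 222, 22]; [222, 22, 5]]·[a, b, c]ᵀ = [36340, 4036, 483]ᵀ.
Solving the 3×3 system (Gaussian elimination) gives a = 297945/146191, b = 205519/146191, c = -10991/146191.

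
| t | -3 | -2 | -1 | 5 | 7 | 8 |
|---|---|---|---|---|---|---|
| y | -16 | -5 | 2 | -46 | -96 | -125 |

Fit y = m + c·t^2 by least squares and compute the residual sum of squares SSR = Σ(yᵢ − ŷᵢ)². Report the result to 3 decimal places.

SSR = 3.696

Sums needed: Σ1 = 6, Σt^2 = 152, Σt^2·t^2 = 7220.
For Mᵀy: Σy = -286, Σt^2·y = -14016.
Eliminating c: 7220·(row 1) − 152·(row 2) gives 20216·m = 7220·(-286) − 152·(-14016) = 65512, so m = 431/133.
Then c = ((-14016) − 152·(431/133))/7220 = -5078/2527.
Residuals: -417/361, -512/2527, 1943/2527, 2519/2527, -1959/2527, 928/2527; SSR = 9340/2527.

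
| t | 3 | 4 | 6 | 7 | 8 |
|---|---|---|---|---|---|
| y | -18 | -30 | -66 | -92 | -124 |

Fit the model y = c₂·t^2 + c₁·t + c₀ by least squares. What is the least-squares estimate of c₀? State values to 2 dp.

c₀ = -16.68

With design matrix M, MᵀM = [[8130, 1162, 174]; [1162, 174, 28]; [174, 28, 5]] and Mᵀy = [-15462, -2206, -330]ᵀ.
Solving the 3×3 system (Gaussian elimination) gives c₂ = -197/77, c₁ = 78/11, c₀ = -1284/77.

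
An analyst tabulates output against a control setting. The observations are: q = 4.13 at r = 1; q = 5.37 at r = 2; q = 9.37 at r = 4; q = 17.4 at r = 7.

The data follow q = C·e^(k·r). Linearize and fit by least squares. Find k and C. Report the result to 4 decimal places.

Let Y = ln q. Fitting Y = k·r + ln C by least squares:
Σr = 14.0000, Σ(r)² = 70.0000, Σln q = 8.1931, Σr·ln q = 33.7253.
Normal system: [[70.0000, 14.0000]; [14.0000, 4]]·[k, ln C]ᵀ = [33.7253, 8.1931]ᵀ.
Solving (det = 84.0000): k = 0.24045, ln C = 1.20669, so C = exp(1.20669) = 3.34242.

k = 0.2405, C = 3.3424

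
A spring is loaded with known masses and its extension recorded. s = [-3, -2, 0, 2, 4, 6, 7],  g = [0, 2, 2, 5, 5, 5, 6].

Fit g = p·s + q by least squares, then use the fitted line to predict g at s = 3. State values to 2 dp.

ĝ = 4.10

The normal system XᵀX·[p, q]ᵀ = Xᵀg is [[118, 14]; [14, 7]]·[p, q]ᵀ = [98, 25]ᵀ.
Δ = 118·7 − 14² = 630.
p = (98·7 − 14·25)/630 = 8/15; q = (118·25 − 14·98)/630 = 263/105.
At s = 3: ĝ = (8/15)·(3) + (263/105)·(1) = 431/105.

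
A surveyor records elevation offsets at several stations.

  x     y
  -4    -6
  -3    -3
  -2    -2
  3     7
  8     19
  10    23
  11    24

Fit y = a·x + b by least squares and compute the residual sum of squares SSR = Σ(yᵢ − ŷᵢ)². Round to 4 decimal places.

Compute the Gram sums: Σx·x = 323, Σx = 23, Σ1 = 7.
For Aᵀy: Σx·y = 704, Σy = 62.
AᵀA·[a, b]ᵀ = Aᵀy becomes [[323, 23]; [23, 7]]·[a, b]ᵀ = [704, 62]ᵀ.
Eliminating b: 7·(row 1) − 23·(row 2) gives 1732·a = 7·704 − 23·62 = 3502, so a = 1751/866.
Then b = (62 − 23·(1751/866))/7 = 1917/866.
Residuals: -109/866, 369/433, -147/866, -554/433, 529/866, 491/866, -197/433; SSR = 1433/433.

SSR = 3.3095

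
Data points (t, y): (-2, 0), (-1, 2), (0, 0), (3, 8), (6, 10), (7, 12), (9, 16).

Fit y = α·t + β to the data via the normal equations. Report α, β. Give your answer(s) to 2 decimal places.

α = 1.44, β = 2.35

From the data, Σt·t = 180, Σt = 22, Σ1 = 7.
And Σt·y = 310, Σy = 48.
MᵀM·[α, β]ᵀ = Mᵀy becomes [[180, 22]; [22, 7]]·[α, β]ᵀ = [310, 48]ᵀ.
Δ = 180·7 − 22² = 776.
α = (310·7 − 22·48)/776 = 557/388; β = (180·48 − 22·310)/776 = 455/194.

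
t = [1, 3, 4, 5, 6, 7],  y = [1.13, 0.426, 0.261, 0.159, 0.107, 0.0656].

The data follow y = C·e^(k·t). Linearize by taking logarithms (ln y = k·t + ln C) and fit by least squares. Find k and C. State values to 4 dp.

Taking logs, ln y = k·t + ln C, so regress ln y on t.
Σt = 26.0000, Σ(t)² = 136.0000, Σln y = -8.8723, Σt·ln y = -49.4837.
Normal system: [[136.0000, 26.0000]; [26.0000, 6]]·[k, ln C]ᵀ = [-49.4837, -8.8723]ᵀ.
Slope k = (n·Σt·ln y − Σt·Σln y)/(n·Σ(t)² − (Σt)²) = (6·-49.4837 − 26.0000·-8.8723)/140.0000 = -0.47302; ln C = (Σln y − k·Σt)/n = 0.57104, so C = exp(0.57104) = 1.77011.

k = -0.4730, C = 1.7701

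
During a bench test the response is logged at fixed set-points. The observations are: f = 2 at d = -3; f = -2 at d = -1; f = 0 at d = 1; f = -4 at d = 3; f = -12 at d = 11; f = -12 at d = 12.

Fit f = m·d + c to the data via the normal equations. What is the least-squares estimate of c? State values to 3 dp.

c = -1.070

Forming AᵀA = [[285, 23]; [23, 6]] and Aᵀf = [-292, -28]ᵀ gives AᵀA·[m, c]ᵀ = Aᵀf.
det = 285·6 − 23² = 1181.
m = ((-292)·6 − 23·(-28))/1181 = -1108/1181; c = (285·(-28) − 23·(-292))/1181 = -1264/1181.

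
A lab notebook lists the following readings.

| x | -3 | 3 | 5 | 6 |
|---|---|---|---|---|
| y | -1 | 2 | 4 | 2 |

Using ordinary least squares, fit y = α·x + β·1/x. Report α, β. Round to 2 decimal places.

Compute the Gram sums: Σx·x = 79, Σx·1/x = 4, Σ1/x·1/x = 29/100.
And Σx·y = 41, Σ1/x·y = 32/15.
Normal equations: [[79, 4]; [4, 29/100]]·[α, β]ᵀ = [41, 32/15]ᵀ.
Determinant 79·(29/100) − 4² = 691/100.
α = (41·(29/100) − 4·(32/15))/(691/100) = 1007/2073; β = (79·(32/15) − 4·41)/(691/100) = 1360/2073.

α = 0.49, β = 0.66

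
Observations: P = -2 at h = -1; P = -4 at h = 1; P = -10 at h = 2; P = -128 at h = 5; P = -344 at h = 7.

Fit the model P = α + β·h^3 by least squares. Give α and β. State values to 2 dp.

α = -2.84, β = -1.00

Entries of XᵀX: Σ1 = 5, Σh^3 = 476, Σh^3·h^3 = 133340.
Right-hand side: ΣP = -488, Σh^3·P = -134074.
det = 5·133340 − 476² = 440124.
α = ((-488)·133340 − 476·(-134074))/440124 = -312674/110031; β = (5·(-134074) − 476·(-488))/440124 = -219041/220062.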